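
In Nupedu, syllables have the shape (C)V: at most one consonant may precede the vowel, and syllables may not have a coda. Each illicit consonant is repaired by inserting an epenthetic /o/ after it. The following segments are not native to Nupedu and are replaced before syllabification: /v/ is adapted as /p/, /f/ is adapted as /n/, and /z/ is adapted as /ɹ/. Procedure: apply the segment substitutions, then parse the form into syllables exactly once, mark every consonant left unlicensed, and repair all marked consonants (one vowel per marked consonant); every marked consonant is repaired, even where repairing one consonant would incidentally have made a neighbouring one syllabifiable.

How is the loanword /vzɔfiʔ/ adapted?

poɹɔniʔo

Substitution: /v/ → /p/, /z/ → /ɹ/, /f/ → /n/, giving /pɹɔniʔ/.
Under (C)V, the unsyllabifiable consonants are /p/, /ʔ/ (no codas are permitted; onsets are limited to one consonant).
Inserting the epenthetic vowel yields /p/ → /po/, /ʔ/ → /ʔo/.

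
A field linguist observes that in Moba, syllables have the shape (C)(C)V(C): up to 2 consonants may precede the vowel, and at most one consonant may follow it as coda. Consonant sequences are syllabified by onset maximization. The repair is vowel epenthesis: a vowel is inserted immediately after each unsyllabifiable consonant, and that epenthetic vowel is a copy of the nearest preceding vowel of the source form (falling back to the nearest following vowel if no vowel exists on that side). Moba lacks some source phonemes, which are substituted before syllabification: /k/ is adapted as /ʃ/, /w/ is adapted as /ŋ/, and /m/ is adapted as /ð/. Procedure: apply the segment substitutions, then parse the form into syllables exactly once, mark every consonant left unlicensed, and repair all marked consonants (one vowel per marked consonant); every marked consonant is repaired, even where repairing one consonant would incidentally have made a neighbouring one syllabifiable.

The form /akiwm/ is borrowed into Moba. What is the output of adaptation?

aʃiŋði

Substitution: /k/ → /ʃ/, /w/ → /ŋ/, /m/ → /ð/, giving /aʃiŋð/.
The consonants /ð/ cannot be parsed into a legal (C)(C)V(C) syllable (at most one coda consonant is licensed; onsets may contain at most 2 consonants).
Epenthesis after each stranded consonant: /ð/ → /ði/.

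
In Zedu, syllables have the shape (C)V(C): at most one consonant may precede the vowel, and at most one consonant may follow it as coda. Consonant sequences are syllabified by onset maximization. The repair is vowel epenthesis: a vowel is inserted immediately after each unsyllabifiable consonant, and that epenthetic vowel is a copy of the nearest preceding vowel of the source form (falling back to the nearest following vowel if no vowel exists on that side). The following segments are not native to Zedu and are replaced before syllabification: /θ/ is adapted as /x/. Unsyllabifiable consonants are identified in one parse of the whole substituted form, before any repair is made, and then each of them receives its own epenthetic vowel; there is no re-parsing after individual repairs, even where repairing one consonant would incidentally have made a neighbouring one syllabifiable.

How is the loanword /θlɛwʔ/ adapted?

xɛlɛwʔɛ

Substitution: /θ/ → /x/, giving /xlɛwʔ/.
Under (C)V(C), the unsyllabifiable consonants are /x/, /ʔ/ (at most one coda consonant is licensed; onsets are limited to one consonant).
Inserting the epenthetic vowel yields /x/ → /xɛ/, /ʔ/ → /ʔɛ/.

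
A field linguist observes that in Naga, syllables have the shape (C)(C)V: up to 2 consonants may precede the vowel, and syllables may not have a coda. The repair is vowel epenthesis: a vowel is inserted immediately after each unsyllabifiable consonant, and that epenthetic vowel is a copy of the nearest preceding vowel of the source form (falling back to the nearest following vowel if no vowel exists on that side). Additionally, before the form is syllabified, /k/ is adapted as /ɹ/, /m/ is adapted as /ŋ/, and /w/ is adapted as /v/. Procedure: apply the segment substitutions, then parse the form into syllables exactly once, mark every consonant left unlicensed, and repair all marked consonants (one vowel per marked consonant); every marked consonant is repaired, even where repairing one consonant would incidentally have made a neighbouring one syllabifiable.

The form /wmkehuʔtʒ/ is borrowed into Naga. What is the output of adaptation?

veŋɹehuʔutuʒu

Substitution: /w/ → /v/, /m/ → /ŋ/, /k/ → /ɹ/, giving /vŋɹehuʔtʒ/.
Under (C)(C)V, the unsyllabifiable consonants are /v/, /ʔ/, /t/, /ʒ/ (no codas are permitted; onsets may contain at most 2 consonants).
Each unlicensed consonant becomes the onset of a new syllable: /v/ → /ve/, /ʔ/ → /ʔu/, /t/ → /tu/, /ʒ/ → /ʒu/.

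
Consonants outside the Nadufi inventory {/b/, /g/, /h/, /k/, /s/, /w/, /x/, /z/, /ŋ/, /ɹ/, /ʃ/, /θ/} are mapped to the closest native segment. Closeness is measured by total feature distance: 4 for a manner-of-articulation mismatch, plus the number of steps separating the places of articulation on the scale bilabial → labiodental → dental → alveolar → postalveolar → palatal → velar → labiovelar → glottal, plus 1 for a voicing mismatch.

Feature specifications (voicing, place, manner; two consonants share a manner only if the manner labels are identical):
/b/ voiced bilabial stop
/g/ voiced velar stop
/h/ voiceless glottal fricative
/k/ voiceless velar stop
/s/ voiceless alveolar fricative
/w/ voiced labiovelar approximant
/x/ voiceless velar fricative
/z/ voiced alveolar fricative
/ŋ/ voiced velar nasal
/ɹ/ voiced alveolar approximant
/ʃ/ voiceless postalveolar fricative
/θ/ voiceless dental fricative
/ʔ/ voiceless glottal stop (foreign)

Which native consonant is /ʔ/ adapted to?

/k/ is closest: same manner (stop), place distance 2 (glottal→velar), same voicing; total 2. Next closest is /g/ at distance 3.

k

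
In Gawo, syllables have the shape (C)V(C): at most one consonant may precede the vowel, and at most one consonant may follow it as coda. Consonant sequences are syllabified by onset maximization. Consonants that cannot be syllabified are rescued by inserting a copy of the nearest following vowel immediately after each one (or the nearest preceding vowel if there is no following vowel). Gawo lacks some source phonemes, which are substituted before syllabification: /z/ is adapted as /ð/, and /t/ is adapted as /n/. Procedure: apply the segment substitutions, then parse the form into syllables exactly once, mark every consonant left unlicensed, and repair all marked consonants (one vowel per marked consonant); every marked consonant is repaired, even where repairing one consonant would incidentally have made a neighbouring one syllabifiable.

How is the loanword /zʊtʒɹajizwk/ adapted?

ðʊnʒaɹajiðwiki

Substitution: /z/ → /ð/, /t/ → /n/, giving /ðʊnʒɹajiðwk/.
The consonants /ʒ/, /w/, /k/ cannot be parsed into a legal (C)V(C) syllable (at most one coda consonant is licensed; onsets are limited to one consonant).
Each unlicensed consonant becomes the onset of a new syllable: /ʒ/ → /ʒa/, /w/ → /wi/, /k/ → /ki/.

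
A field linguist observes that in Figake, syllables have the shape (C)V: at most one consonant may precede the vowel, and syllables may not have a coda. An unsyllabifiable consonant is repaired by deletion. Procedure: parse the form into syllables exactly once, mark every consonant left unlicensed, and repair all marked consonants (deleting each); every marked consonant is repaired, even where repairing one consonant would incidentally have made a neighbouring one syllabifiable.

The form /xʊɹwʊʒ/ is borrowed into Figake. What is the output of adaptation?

Syllabifying with onset maximization leaves /ɹ/, /ʒ/ stranded (no codas are permitted; onsets are limited to one consonant).
Deleting the stranded consonants removes /ɹ/, /ʒ/.

xʊwʊ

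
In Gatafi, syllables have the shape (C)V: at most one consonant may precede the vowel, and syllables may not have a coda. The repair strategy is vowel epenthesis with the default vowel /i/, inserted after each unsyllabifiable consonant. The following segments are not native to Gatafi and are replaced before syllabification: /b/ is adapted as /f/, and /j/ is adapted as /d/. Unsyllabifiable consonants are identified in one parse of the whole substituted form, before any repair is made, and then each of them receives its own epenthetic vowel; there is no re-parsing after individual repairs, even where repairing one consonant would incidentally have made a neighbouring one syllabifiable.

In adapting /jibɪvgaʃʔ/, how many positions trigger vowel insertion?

After substitution the input is /difɪvgaʃʔ/.
The unsyllabifiable consonants are /v/, /ʃ/, /ʔ/; each receives one epenthetic vowel.

3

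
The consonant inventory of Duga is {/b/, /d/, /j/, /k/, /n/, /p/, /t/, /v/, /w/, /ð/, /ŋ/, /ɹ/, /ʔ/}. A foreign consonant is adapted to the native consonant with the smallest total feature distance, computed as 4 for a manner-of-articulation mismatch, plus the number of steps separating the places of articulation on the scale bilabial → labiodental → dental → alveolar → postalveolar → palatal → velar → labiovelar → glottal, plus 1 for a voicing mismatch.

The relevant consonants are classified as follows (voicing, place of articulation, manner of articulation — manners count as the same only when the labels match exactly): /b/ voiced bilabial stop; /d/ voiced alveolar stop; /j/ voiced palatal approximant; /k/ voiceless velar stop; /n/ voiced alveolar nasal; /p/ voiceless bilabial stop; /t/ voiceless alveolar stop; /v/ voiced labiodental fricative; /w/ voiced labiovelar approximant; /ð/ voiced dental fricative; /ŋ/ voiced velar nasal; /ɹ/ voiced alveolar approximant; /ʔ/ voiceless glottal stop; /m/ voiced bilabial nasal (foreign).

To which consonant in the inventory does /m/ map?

/n/ is closest: same manner (nasal), place distance 3 (bilabial→alveolar), same voicing; total 3. Next closest is /b/ at distance 4.

n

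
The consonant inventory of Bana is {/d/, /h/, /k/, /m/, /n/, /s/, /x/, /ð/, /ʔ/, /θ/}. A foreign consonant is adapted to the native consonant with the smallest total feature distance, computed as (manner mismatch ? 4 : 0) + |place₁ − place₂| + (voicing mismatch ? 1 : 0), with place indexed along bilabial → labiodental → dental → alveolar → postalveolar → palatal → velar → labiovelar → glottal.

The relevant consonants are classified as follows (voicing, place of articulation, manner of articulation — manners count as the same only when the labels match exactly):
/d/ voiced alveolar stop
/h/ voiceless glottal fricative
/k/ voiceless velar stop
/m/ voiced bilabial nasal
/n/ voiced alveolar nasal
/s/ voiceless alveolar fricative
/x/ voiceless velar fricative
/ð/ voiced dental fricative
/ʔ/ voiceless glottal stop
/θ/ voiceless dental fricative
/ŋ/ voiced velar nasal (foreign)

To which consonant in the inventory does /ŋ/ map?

/n/ is closest: same manner (nasal), place distance 3 (velar→alveolar), same voicing; total 3. Next closest is /k/ at distance 5.

n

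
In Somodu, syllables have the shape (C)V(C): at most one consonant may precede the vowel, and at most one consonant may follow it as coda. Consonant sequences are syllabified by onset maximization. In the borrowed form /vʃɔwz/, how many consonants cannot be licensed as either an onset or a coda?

Syllabifying with onset maximization leaves /v/, /z/ stranded (at most one coda consonant is licensed; onsets are limited to one consonant).

2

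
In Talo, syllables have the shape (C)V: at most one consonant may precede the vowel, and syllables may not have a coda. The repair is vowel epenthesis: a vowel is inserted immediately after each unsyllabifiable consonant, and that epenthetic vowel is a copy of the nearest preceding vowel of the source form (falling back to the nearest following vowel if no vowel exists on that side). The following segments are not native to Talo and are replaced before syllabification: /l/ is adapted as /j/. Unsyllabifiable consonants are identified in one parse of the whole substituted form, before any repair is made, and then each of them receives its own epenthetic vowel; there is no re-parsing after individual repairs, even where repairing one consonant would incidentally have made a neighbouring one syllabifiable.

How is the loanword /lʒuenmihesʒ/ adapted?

Substitution: /l/ → /j/, giving /jʒuenmihesʒ/.
Syllabifying with onset maximization leaves /j/, /n/, /s/, /ʒ/ stranded (no codas are permitted; onsets are limited to one consonant).
Epenthesis after each stranded consonant: /j/ → /ju/, /n/ → /ne/, /s/ → /se/, /ʒ/ → /ʒe/.

juʒuenemiheseʒe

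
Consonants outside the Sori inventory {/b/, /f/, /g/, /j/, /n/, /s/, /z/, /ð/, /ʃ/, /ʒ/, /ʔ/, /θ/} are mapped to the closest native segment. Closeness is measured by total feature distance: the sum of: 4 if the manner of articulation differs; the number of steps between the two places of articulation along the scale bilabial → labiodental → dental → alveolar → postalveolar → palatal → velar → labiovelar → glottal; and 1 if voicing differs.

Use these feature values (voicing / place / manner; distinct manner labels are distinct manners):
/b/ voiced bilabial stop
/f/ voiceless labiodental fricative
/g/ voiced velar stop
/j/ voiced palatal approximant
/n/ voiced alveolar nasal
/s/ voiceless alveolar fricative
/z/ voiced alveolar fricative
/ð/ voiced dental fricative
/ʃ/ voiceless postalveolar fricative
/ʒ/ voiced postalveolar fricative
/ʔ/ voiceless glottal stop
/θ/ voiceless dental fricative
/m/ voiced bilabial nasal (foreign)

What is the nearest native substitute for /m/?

/n/ is closest: same manner (nasal), place distance 3 (bilabial→alveolar), same voicing; total 3. Next closest is /b/ at distance 4.

n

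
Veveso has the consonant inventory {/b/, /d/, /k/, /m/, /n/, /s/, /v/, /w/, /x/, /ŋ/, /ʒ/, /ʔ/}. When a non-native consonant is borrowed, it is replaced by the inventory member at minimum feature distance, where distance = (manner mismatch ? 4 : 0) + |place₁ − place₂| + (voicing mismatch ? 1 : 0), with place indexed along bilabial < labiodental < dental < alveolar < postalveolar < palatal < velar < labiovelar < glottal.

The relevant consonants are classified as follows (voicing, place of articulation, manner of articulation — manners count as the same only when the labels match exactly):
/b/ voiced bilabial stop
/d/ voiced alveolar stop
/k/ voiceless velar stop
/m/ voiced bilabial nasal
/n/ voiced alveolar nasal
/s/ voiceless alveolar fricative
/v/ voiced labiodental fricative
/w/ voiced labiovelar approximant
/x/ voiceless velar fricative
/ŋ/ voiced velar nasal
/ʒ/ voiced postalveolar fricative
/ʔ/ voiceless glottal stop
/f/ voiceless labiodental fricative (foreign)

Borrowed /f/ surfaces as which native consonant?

v

/v/ is closest: same manner (fricative), place distance 0 (labiodental→labiodental), voicing differs (+1); total 1. Next closest is /s/ at distance 2.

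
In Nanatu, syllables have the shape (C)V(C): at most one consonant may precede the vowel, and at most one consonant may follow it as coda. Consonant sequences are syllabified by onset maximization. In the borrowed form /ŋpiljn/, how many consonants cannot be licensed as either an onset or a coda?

3

Syllabifying with onset maximization leaves /ŋ/, /j/, /n/ stranded (at most one coda consonant is licensed; onsets are limited to one consonant).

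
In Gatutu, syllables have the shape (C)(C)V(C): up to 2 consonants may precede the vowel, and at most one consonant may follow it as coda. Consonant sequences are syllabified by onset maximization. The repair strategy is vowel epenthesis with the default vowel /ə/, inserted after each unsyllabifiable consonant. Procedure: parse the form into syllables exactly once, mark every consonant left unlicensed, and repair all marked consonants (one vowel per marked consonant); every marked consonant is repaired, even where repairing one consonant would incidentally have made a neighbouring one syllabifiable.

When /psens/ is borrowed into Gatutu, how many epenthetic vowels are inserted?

1

The unsyllabifiable consonants are /s/; each receives one epenthetic vowel.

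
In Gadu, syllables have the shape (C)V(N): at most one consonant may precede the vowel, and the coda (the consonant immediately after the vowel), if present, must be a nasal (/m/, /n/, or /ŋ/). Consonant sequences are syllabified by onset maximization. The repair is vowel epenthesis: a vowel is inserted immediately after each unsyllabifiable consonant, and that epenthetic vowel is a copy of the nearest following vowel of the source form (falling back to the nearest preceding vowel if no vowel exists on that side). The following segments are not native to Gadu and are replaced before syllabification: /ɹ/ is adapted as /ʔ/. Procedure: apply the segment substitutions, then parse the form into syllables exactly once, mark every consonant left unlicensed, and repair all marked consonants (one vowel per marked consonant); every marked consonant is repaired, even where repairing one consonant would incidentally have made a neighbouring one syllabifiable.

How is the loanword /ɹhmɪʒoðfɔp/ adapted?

Substitution: /ɹ/ → /ʔ/, giving /ʔhmɪʒoðfɔp/.
Under (C)V(N), the unsyllabifiable consonants are /ʔ/, /h/, /ð/, /p/ (only a nasal (/m/, /n/, or /ŋ/) is licensed in coda position; onsets are limited to one consonant).
Inserting the epenthetic vowel yields /ʔ/ → /ʔɪ/, /h/ → /hɪ/, /ð/ → /ðɔ/, /p/ → /pɔ/.

ʔɪhɪmɪʒoðɔfɔpɔ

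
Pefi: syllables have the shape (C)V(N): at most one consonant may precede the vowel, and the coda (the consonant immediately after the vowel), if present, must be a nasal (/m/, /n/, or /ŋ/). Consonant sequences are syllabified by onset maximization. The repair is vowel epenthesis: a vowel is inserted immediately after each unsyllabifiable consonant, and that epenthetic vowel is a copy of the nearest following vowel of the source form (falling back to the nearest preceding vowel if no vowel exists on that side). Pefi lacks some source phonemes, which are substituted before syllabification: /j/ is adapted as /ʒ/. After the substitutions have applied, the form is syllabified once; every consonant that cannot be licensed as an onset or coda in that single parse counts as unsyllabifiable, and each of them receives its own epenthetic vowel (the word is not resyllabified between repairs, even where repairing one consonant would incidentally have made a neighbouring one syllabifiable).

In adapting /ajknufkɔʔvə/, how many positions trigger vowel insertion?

After substitution the input is /aʒknufkɔʔvə/.
The unsyllabifiable consonants are /ʒ/, /k/, /f/, /ʔ/; each receives one epenthetic vowel.

4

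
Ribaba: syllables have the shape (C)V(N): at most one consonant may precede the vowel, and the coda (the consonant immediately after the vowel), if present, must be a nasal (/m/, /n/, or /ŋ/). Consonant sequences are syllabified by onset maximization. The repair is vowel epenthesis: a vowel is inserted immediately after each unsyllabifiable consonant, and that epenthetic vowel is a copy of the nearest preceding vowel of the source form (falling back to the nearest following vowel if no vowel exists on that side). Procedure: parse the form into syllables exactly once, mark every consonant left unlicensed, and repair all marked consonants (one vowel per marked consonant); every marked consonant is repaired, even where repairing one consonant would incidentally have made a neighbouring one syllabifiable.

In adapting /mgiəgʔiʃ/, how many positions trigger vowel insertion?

The unsyllabifiable consonants are /m/, /g/, /ʃ/; each receives one epenthetic vowel.

3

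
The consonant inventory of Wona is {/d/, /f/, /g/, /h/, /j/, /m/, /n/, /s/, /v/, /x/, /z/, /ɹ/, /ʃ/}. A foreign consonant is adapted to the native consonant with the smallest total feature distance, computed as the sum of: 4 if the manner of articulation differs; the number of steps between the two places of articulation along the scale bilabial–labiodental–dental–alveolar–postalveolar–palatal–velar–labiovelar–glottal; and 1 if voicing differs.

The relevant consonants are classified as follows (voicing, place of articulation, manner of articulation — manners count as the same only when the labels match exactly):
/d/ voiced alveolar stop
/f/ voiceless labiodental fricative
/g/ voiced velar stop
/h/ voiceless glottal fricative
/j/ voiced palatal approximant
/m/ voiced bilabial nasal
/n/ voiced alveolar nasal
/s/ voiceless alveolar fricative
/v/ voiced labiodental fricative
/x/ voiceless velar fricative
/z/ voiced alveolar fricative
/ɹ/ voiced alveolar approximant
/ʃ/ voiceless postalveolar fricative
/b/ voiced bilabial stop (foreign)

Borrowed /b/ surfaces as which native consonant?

d

/d/ is closest: same manner (stop), place distance 3 (bilabial→alveolar), same voicing; total 3. Next closest is /m/ at distance 4.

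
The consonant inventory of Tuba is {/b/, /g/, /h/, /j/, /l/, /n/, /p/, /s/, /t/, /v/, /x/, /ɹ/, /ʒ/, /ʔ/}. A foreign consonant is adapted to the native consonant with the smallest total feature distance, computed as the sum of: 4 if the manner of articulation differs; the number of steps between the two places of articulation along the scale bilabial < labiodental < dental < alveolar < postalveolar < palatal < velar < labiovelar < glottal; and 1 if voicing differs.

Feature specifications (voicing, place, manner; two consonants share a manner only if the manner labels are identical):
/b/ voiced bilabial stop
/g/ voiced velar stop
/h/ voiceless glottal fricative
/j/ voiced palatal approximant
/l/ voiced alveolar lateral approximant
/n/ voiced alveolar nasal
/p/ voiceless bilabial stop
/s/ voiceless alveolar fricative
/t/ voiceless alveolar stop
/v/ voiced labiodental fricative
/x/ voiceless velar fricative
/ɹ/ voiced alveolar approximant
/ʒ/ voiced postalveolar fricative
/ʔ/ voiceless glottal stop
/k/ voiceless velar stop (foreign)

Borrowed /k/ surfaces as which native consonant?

/g/ is closest: same manner (stop), place distance 0 (velar→velar), voicing differs (+1); total 1. Next closest is /ʔ/ at distance 2.

g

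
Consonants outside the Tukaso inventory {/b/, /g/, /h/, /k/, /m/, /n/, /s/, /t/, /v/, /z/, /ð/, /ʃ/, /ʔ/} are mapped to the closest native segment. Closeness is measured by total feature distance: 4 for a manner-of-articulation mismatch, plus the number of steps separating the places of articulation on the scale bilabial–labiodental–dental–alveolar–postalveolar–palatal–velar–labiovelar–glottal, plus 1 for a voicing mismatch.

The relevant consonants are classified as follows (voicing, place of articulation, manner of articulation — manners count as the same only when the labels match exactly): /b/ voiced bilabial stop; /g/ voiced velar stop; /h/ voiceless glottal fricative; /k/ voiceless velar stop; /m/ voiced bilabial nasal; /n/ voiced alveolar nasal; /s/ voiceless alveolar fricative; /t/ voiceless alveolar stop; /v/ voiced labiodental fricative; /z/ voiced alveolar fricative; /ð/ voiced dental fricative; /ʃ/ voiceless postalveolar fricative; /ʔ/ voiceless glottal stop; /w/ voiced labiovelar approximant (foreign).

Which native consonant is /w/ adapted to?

/g/ is closest: manner differs (approximant→stop, +4), place distance 1 (labiovelar→velar), same voicing; total 5. Next closest is /h/ at distance 6.

g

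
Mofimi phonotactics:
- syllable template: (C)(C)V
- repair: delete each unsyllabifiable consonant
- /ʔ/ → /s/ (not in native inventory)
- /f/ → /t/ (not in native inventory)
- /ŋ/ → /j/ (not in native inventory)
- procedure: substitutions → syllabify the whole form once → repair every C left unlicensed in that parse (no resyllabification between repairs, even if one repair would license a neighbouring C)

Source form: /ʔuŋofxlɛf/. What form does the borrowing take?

sujoxlɛ

Substitution: /ʔ/ → /s/, /ŋ/ → /j/, /f/ → /t/, giving /sujotxlɛt/.
Syllabifying with onset maximization leaves /t/, /t/ stranded (no codas are permitted; onsets may contain at most 2 consonants).
Deleting the stranded consonants removes /t/, /t/.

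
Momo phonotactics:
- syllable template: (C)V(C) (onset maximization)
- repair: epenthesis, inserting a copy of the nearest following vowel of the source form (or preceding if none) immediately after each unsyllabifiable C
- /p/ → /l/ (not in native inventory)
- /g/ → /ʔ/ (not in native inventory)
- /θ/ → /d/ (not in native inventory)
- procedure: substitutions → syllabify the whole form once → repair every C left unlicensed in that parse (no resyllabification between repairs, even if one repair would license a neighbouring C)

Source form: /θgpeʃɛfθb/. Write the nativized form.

Substitution: /θ/ → /d/, /g/ → /ʔ/, /p/ → /l/, giving /dʔleʃɛfdb/.
Under (C)V(C), the unsyllabifiable consonants are /d/, /ʔ/, /d/, /b/ (at most one coda consonant is licensed; onsets are limited to one consonant).
Inserting the epenthetic vowel yields /d/ → /de/, /ʔ/ → /ʔe/, /d/ → /dɛ/, /b/ → /bɛ/.

deʔeleʃɛfdɛbɛ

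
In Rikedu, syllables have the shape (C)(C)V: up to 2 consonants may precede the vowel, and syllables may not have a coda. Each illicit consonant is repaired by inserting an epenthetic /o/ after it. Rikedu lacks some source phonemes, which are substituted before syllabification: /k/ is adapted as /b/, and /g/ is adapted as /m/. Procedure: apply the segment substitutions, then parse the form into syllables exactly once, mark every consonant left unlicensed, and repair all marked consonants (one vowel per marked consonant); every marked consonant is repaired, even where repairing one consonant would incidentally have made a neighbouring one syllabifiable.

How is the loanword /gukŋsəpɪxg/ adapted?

Substitution: /g/ → /m/, /k/ → /b/, giving /mubŋsəpɪxm/.
The consonants /b/, /x/, /m/ cannot be parsed into a legal (C)(C)V syllable (no codas are permitted; onsets may contain at most 2 consonants).
Each unlicensed consonant becomes the onset of a new syllable: /b/ → /bo/, /x/ → /xo/, /m/ → /mo/.

muboŋsəpɪxomo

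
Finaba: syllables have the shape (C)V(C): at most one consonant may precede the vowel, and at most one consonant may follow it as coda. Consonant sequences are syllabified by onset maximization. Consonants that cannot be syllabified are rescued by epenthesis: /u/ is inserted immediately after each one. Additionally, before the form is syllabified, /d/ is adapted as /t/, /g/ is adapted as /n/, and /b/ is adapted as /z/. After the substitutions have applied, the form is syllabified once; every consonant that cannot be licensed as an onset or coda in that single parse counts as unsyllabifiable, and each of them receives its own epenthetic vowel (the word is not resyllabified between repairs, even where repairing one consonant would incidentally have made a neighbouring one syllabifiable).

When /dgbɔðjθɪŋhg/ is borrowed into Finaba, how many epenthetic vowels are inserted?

5

After substitution the input is /tnzɔðjθɪŋhn/.
The unsyllabifiable consonants are /t/, /n/, /j/, /h/, /n/; each receives one epenthetic vowel.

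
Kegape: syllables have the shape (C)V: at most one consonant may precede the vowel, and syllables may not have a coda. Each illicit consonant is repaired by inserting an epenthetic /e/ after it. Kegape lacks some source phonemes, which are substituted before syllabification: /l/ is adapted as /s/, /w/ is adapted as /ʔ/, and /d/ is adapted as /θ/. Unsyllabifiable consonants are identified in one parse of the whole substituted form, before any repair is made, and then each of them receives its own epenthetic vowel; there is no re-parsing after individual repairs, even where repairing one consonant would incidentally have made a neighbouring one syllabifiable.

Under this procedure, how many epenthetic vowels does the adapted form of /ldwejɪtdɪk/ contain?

After substitution the input is /sθʔejɪtθɪk/.
The unsyllabifiable consonants are /s/, /θ/, /t/, /k/; each receives one epenthetic vowel.

4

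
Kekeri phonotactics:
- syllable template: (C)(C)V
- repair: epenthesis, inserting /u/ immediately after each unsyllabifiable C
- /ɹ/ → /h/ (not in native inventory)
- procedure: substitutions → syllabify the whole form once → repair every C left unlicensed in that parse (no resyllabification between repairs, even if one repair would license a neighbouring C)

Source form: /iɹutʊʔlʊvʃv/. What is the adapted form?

ihutʊʔlʊvuʃuvu

Substitution: /ɹ/ → /h/, giving /ihutʊʔlʊvʃv/.
The consonants /v/, /ʃ/, /v/ cannot be parsed into a legal (C)(C)V syllable (no codas are permitted; onsets may contain at most 2 consonants).
Inserting the epenthetic vowel yields /v/ → /vu/, /ʃ/ → /ʃu/, /v/ → /vu/.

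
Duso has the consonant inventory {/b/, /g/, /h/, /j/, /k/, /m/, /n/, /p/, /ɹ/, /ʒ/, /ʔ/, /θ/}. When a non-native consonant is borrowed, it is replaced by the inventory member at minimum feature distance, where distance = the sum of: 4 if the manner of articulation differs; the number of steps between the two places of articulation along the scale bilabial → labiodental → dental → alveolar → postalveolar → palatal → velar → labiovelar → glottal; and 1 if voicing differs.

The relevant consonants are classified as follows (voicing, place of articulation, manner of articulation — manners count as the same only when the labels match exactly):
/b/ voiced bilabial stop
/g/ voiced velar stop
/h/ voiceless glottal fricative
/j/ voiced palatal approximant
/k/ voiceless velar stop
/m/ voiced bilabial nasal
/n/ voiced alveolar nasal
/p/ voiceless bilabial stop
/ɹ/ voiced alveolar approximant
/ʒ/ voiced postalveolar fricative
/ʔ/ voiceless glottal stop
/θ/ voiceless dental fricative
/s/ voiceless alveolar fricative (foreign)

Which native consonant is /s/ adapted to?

/θ/ is closest: same manner (fricative), place distance 1 (alveolar→dental), same voicing; total 1. Next closest is /ʒ/ at distance 2.

θ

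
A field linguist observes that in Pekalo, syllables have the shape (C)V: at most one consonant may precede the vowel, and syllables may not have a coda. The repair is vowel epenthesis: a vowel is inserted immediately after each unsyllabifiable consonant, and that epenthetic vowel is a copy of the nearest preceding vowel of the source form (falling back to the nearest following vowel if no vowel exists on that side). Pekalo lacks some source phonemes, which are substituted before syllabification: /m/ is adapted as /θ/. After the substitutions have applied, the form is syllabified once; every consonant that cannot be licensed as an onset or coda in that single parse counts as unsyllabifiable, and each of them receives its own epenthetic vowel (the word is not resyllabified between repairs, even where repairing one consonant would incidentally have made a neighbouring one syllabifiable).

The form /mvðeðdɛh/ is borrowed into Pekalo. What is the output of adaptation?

Substitution: /m/ → /θ/, giving /θvðeðdɛh/.
The consonants /θ/, /v/, /ð/, /h/ cannot be parsed into a legal (C)V syllable (no codas are permitted; onsets are limited to one consonant).
Inserting the epenthetic vowel yields /θ/ → /θe/, /v/ → /ve/, /ð/ → /ðe/, /h/ → /hɛ/.

θeveðeðedɛhɛ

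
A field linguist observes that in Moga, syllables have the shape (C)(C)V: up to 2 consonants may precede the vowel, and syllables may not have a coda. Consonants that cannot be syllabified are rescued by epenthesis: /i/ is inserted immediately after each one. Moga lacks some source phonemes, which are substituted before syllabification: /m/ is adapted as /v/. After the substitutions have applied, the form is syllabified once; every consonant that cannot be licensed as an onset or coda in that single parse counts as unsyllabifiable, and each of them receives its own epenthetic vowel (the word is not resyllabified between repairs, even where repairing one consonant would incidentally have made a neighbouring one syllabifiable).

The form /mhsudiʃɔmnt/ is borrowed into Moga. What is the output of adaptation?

vihsudiʃɔviniti

Substitution: /m/ → /v/, giving /vhsudiʃɔvnt/.
Syllabifying with onset maximization leaves /v/, /v/, /n/, /t/ stranded (no codas are permitted; onsets may contain at most 2 consonants).
Each unlicensed consonant becomes the onset of a new syllable: /v/ → /vi/, /v/ → /vi/, /n/ → /ni/, /t/ → /ti/.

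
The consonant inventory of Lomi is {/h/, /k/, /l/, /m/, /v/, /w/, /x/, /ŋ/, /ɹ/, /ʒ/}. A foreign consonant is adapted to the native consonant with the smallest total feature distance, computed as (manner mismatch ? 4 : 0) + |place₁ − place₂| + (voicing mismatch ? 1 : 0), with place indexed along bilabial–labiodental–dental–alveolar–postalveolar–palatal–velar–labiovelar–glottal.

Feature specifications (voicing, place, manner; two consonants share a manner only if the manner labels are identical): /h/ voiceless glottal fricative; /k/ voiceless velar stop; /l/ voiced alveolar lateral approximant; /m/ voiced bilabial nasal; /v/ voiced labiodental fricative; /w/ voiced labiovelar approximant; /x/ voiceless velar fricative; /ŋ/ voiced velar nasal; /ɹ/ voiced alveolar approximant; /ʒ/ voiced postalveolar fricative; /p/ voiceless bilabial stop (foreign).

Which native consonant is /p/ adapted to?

m

/m/ is closest: manner differs (stop→nasal, +4), place distance 0 (bilabial→bilabial), voicing differs (+1); total 5. Next closest is /k/ at distance 6.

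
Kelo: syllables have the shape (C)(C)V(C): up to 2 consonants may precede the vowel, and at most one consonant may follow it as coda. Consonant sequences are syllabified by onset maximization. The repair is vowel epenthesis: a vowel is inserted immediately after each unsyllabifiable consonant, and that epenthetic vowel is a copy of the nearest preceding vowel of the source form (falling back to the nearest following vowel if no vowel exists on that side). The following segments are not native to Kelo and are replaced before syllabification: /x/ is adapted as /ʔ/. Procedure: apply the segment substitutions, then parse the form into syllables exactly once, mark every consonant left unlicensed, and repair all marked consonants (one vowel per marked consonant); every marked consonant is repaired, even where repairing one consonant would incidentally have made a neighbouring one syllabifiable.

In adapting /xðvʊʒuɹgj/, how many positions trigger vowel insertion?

After substitution the input is /ʔðvʊʒuɹgj/.
The unsyllabifiable consonants are /ʔ/, /g/, /j/; each receives one epenthetic vowel.

3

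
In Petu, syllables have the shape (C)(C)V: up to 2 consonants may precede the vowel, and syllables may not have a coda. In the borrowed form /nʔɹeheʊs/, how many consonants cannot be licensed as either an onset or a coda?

The consonants /n/, /s/ cannot be parsed into a legal (C)(C)V syllable (no codas are permitted; onsets may contain at most 2 consonants).

2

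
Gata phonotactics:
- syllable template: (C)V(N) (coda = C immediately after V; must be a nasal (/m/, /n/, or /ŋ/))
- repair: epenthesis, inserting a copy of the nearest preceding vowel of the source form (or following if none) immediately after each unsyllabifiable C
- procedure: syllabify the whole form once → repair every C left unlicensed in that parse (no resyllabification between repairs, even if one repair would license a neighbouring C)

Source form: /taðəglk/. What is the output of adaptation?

taðəgələkə

Under (C)V(N), the unsyllabifiable consonants are /g/, /l/, /k/ (only a nasal (/m/, /n/, or /ŋ/) is licensed in coda position; onsets are limited to one consonant).
Inserting the epenthetic vowel yields /g/ → /gə/, /l/ → /lə/, /k/ → /kə/.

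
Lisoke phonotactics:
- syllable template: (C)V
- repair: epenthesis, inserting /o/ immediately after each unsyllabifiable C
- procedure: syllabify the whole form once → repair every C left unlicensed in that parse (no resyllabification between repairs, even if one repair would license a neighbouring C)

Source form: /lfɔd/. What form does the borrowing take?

The consonants /l/, /d/ cannot be parsed into a legal (C)V syllable (no codas are permitted; onsets are limited to one consonant).
Each unlicensed consonant becomes the onset of a new syllable: /l/ → /lo/, /d/ → /do/.

lofɔdo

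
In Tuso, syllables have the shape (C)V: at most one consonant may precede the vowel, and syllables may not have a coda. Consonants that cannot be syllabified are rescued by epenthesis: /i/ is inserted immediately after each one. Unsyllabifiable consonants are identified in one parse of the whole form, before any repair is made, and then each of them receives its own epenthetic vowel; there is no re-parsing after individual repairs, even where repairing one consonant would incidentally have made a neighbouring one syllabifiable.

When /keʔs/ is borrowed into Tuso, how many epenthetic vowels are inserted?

The unsyllabifiable consonants are /ʔ/, /s/; each receives one epenthetic vowel.

2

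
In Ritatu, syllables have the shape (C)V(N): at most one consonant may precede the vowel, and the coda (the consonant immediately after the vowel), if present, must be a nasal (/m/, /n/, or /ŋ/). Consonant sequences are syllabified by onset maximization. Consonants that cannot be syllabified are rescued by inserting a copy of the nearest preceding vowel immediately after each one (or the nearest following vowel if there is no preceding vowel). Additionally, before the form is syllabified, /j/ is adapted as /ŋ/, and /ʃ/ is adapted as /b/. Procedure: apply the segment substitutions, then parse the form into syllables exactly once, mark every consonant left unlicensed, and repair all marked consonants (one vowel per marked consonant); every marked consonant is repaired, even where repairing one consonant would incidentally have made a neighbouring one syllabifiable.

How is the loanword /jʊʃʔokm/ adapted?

ŋʊbʊʔokomo

Substitution: /j/ → /ŋ/, /ʃ/ → /b/, giving /ŋʊbʔokm/.
Syllabifying with onset maximization leaves /b/, /k/, /m/ stranded (only a nasal (/m/, /n/, or /ŋ/) is licensed in coda position; onsets are limited to one consonant).
Inserting the epenthetic vowel yields /b/ → /bʊ/, /k/ → /ko/, /m/ → /mo/.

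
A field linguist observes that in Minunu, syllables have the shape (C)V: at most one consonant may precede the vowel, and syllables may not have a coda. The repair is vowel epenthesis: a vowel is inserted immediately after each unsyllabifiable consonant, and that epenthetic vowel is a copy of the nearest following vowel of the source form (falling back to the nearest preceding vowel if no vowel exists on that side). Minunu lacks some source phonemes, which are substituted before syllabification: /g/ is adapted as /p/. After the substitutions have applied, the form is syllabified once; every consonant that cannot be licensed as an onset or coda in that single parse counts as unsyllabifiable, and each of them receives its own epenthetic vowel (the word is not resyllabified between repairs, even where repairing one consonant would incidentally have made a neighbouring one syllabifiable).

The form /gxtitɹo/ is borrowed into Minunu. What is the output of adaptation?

Substitution: /g/ → /p/, giving /pxtitɹo/.
The consonants /p/, /x/, /t/ cannot be parsed into a legal (C)V syllable (no codas are permitted; onsets are limited to one consonant).
Each unlicensed consonant becomes the onset of a new syllable: /p/ → /pi/, /x/ → /xi/, /t/ → /to/.

pixititoɹo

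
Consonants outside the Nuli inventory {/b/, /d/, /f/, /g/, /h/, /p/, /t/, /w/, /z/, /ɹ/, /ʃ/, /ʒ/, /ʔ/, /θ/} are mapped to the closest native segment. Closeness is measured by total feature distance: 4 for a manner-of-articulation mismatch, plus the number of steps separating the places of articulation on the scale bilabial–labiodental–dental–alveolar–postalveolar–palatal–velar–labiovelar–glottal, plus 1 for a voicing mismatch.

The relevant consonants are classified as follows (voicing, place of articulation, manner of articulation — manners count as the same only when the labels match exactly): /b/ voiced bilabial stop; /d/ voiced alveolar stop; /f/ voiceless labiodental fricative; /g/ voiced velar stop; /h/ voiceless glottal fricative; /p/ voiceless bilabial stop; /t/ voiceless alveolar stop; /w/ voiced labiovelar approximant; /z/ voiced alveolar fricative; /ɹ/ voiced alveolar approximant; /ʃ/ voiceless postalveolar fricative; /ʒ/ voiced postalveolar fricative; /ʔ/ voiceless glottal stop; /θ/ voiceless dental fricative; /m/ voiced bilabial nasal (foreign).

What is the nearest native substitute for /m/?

b

/b/ is closest: manner differs (nasal→stop, +4), place distance 0 (bilabial→bilabial), same voicing; total 4. Next closest is /p/ at distance 5.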